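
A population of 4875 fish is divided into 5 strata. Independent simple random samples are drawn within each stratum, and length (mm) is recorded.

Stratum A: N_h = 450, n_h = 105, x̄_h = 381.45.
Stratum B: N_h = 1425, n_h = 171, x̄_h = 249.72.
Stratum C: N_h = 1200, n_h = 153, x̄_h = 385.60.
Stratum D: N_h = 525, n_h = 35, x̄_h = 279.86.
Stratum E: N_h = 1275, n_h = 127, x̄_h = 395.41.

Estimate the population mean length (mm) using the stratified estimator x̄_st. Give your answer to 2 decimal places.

N = Σ N_h = 4875. Stratum weights W_h = N_h/N.
x̄_st = (450·381.45 + 1425·249.72 + 1200·385.60 + 525·279.86 + 1275·395.41) / 4875 = 336.6765

x̄_st ≈ 336.68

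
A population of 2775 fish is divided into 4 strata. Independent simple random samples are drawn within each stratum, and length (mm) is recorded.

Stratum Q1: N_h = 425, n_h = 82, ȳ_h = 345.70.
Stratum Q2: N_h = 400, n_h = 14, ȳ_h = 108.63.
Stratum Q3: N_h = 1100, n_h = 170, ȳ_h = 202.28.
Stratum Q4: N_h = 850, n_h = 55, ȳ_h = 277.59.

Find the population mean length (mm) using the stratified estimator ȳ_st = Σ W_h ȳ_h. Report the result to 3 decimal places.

ȳ_st ≈ 233.814

N = Σ N_h = 2775. Stratum weights W_h = N_h/N.
ȳ_st = (425·345.70 + 400·108.63 + 1100·202.28 + 850·277.59) / 2775 = 233.81405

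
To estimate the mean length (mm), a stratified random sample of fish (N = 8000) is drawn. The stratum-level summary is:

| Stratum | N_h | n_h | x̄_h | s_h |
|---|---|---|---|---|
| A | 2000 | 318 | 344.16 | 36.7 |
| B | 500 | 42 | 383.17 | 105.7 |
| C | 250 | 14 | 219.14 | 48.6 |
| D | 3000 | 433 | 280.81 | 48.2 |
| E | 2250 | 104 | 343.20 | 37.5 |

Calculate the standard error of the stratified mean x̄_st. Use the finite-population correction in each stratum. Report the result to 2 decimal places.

SE(x̄_st) ≈ 1.73

V̂(x̄_st) = Σ W_h² (1 − n_h/N_h) s_h²/n_h, with W_h = N_h/N and N = 8000:
  stratum A: (2000/8000)²·(1 − 318/2000)·36.7²/318 = 0.222629
  stratum B: (500/8000)²·(1 − 42/500)·105.7²/42 = 0.951823
  stratum C: (250/8000)²·(1 − 14/250)·48.6²/14 = 0.155531
  stratum D: (3000/8000)²·(1 − 433/3000)·48.2²/433 = 0.645615
  stratum E: (2250/8000)²·(1 − 104/2250)·37.5²/104 = 1.02014
V̂(x̄_st) = 2.99574
SE(x̄_st) = √2.99574 = 1.73082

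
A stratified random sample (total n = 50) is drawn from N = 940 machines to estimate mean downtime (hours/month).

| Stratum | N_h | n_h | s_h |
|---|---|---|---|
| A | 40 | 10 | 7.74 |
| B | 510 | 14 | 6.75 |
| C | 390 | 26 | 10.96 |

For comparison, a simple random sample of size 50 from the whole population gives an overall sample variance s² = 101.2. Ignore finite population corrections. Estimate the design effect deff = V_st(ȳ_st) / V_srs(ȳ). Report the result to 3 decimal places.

deff ≈ 0.872

V̂(ȳ_st) = Σ W_h² s_h²/n_h, with W_h = N_h/N and N = 940:
  stratum A: (40/940)²·7.74²/10 = 0.0108479
  stratum B: (510/940)²·6.75²/14 = 0.957997
  stratum C: (390/940)²·10.96²/26 = 0.795282
V_st = 1.76413
V_srs = s²/n = 101.2/50 = 2.024
deff = V_st / V_srs = 1.76413/2.024 = 0.8716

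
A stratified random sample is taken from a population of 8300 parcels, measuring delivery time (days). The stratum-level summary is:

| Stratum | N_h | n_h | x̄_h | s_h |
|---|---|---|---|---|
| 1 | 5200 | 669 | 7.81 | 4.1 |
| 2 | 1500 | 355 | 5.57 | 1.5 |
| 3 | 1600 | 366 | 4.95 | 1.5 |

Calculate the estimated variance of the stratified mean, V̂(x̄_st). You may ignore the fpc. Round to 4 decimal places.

V̂(x̄_st) = Σ W_h² s_h²/n_h, with W_h = N_h/N and N = 8300:
  stratum 1: (5200/8300)²·4.1²/669 = 0.00986262
  stratum 2: (1500/8300)²·1.5²/355 = 0.000207005
  stratum 3: (1600/8300)²·1.5²/366 = 0.000228447
V̂(x̄_st) = 0.0102981

V̂(x̄_st) ≈ 0.0103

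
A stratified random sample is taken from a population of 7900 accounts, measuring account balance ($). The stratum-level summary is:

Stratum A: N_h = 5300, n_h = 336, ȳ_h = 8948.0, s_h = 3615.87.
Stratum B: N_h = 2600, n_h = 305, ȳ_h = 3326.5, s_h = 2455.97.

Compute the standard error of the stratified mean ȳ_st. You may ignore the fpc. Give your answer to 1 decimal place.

SE(ȳ_st) ≈ 140.2

V̂(ȳ_st) = Σ W_h² s_h²/n_h, with W_h = N_h/N and N = 7900:
  stratum A: (5300/7900)²·3615.87²/336 = 17513.9
  stratum B: (2600/7900)²·2455.97²/305 = 2142.1
V̂(ȳ_st) = 19656
SE(ȳ_st) = √19656 = 140.2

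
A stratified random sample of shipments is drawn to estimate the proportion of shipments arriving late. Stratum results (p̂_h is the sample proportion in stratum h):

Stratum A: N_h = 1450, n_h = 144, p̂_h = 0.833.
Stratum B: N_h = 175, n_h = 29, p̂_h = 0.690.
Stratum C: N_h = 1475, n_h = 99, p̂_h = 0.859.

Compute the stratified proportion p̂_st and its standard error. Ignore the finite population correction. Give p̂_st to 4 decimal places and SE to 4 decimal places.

p̂_st ≈ 0.8373, SE ≈ 0.0227

N = 3100; stratum weights W_h = N_h/N.
p̂_st = Σ W_h p̂_h = (1450·0.833 + 175·0.690 + 1475·0.859)/3100 = 0.83730
V̂(p̂_st) = Σ W_h² p̂_h(1−p̂_h)/(n_h−1):
  stratum A: (1450/3100)²·0.833·0.167/143 = 0.000212833
  stratum B: (175/3100)²·0.690·0.310/28 = 2.43448e-05
  stratum C: (1475/3100)²·0.859·0.141/98 = 0.000279799
V̂(p̂_st) = 0.000516977; SE = √V̂ = 0.0227371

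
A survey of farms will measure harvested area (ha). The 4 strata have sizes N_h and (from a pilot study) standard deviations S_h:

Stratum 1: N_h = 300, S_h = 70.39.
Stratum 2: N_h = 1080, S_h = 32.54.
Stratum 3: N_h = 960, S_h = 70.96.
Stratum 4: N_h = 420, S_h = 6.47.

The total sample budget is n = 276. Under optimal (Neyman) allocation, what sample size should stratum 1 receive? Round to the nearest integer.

Neyman allocation: n_h = n · N_h S_h / Σ N_i S_i, with n = 276.
  stratum 1: N_h·S_h = 300·70.39 = 21117.00
  stratum 2: N_h·S_h = 1080·32.54 = 35143.20
  stratum 3: N_h·S_h = 960·70.96 = 68121.60
  stratum 4: N_h·S_h = 420·6.47 = 2717.40
Σ N_h S_h = 127099.20
n for stratum 1 = 276·21117.00/127099.20 = 45.856 → 46

46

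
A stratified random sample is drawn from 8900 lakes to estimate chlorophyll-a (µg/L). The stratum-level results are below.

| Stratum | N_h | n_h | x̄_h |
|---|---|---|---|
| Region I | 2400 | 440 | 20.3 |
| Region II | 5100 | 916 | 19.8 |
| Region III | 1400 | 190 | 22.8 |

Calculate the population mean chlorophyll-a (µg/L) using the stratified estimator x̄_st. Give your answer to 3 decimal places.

x̄_st ≈ 20.407

N = Σ N_h = 8900. Stratum weights W_h = N_h/N.
x̄_st = (2400·20.3 + 5100·19.8 + 1400·22.8) / 8900 = 20.40674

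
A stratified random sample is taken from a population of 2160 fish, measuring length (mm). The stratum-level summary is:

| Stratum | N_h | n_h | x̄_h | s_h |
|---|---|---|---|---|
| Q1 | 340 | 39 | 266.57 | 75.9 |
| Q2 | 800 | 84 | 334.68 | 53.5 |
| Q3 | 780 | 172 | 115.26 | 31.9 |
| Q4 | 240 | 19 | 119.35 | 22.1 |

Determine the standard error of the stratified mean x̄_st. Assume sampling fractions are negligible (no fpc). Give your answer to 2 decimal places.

V̂(x̄_st) = Σ W_h² s_h²/n_h, with W_h = N_h/N and N = 2160:
  stratum Q1: (340/2160)²·75.9²/39 = 3.6599
  stratum Q2: (800/2160)²·53.5²/84 = 4.67413
  stratum Q3: (780/2160)²·31.9²/172 = 0.771498
  stratum Q4: (240/2160)²·22.1²/19 = 0.317355
V̂(x̄_st) = 9.42288
SE(x̄_st) = √9.42288 = 3.06967

SE(x̄_st) ≈ 3.07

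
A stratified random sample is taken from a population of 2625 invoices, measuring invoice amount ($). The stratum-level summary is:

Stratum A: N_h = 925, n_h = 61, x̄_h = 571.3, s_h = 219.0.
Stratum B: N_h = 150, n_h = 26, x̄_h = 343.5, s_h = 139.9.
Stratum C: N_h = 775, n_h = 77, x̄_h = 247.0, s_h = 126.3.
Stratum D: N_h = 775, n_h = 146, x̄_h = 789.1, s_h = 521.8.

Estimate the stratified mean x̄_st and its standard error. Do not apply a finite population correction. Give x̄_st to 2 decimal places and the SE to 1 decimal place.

x̄_st = Σ W_h x̄_h = (925·571.3 + 150·343.5 + 775·247.0 + 775·789.1)/2625 = 526.84000
V̂(x̄_st) = Σ W_h² s_h²/n_h, with W_h = N_h/N and N = 2625:
  stratum A: (925/2625)²·219.0²/61 = 97.63
  stratum B: (150/2625)²·139.9²/26 = 2.45802
  stratum C: (775/2625)²·126.3²/77 = 18.0576
  stratum D: (775/2625)²·521.8²/146 = 162.555
V̂(x̄_st) = 280.701
SE(x̄_st) = √280.701 = 16.7541

x̄_st ≈ 526.84, SE ≈ 16.8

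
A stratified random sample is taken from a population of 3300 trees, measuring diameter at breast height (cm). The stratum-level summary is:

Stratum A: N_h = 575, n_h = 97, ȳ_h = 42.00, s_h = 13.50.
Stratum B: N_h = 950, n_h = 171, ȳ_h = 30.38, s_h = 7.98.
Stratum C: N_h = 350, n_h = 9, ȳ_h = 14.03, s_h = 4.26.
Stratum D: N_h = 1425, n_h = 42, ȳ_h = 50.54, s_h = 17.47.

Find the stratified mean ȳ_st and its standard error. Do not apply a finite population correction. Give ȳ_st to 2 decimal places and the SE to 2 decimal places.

ȳ_st = Σ W_h ȳ_h = (575·42.00 + 950·30.38 + 350·14.03 + 1425·50.54)/3300 = 39.37606
V̂(ȳ_st) = Σ W_h² s_h²/n_h, with W_h = N_h/N and N = 3300:
  stratum A: (575/3300)²·13.50²/97 = 0.0570432
  stratum B: (950/3300)²·7.98²/171 = 0.0308624
  stratum C: (350/3300)²·4.26²/9 = 0.0226822
  stratum D: (1425/3300)²·17.47²/42 = 1.355
V̂(ȳ_st) = 1.46558
SE(ȳ_st) = √1.46558 = 1.21061

ȳ_st ≈ 39.38, SE ≈ 1.21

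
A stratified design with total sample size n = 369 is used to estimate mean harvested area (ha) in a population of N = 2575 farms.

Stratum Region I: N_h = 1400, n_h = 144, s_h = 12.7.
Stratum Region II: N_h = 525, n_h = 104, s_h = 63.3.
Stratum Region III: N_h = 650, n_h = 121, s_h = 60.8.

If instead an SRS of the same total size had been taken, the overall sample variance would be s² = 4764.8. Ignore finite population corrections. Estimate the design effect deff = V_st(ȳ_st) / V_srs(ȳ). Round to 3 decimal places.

V̂(ȳ_st) = Σ W_h² s_h²/n_h, with W_h = N_h/N and N = 2575:
  stratum Region I: (1400/2575)²·12.7²/144 = 0.33109
  stratum Region II: (525/2575)²·63.3²/104 = 1.60154
  stratum Region III: (650/2575)²·60.8²/121 = 1.94668
V_st = 3.87931
V_srs = s²/n = 4764.8/369 = 12.9127
deff = V_st / V_srs = 3.87931/12.9127 = 0.3004

deff ≈ 0.300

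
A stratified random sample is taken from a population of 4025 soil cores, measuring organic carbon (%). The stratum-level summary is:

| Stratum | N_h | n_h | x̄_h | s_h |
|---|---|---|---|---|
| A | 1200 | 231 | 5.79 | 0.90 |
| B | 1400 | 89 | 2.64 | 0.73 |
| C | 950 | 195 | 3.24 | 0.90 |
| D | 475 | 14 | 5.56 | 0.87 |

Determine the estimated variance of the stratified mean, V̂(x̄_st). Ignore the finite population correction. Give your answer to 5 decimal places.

V̂(x̄_st) = Σ W_h² s_h²/n_h, with W_h = N_h/N and N = 4025:
  stratum A: (1200/4025)²·0.90²/231 = 0.000311676
  stratum B: (1400/4025)²·0.73²/89 = 0.000724403
  stratum C: (950/4025)²·0.90²/195 = 0.000231401
  stratum D: (475/4025)²·0.87²/14 = 0.00075295
V̂(x̄_st) = 0.00202043

V̂(x̄_st) ≈ 0.00202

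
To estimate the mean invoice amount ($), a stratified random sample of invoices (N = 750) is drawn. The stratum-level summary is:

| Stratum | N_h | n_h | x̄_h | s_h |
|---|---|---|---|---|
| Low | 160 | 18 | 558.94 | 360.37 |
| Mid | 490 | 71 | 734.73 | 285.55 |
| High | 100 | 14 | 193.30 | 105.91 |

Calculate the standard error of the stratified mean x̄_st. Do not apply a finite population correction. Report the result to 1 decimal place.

SE(x̄_st) ≈ 28.9

V̂(x̄_st) = Σ W_h² s_h²/n_h, with W_h = N_h/N and N = 750:
  stratum Low: (160/750)²·360.37²/18 = 328.354
  stratum Mid: (490/750)²·285.55²/71 = 490.203
  stratum High: (100/750)²·105.91²/14 = 14.2437
V̂(x̄_st) = 832.8
SE(x̄_st) = √832.8 = 28.8583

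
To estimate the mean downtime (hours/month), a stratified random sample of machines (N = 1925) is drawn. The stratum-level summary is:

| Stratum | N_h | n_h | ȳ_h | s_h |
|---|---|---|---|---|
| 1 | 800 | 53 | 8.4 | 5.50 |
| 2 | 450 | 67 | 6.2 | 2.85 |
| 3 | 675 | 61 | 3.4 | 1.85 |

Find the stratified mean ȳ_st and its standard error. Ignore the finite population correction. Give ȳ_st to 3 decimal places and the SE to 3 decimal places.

ȳ_st ≈ 6.132, SE ≈ 0.335

ȳ_st = Σ W_h ȳ_h = (800·8.4 + 450·6.2 + 675·3.4)/1925 = 6.13247
V̂(ȳ_st) = Σ W_h² s_h²/n_h, with W_h = N_h/N and N = 1925:
  stratum 1: (800/1925)²·5.50²/53 = 0.0985753
  stratum 2: (450/1925)²·2.85²/67 = 0.00662489
  stratum 3: (675/1925)²·1.85²/61 = 0.00689858
V̂(ȳ_st) = 0.112099
SE(ȳ_st) = √0.112099 = 0.334812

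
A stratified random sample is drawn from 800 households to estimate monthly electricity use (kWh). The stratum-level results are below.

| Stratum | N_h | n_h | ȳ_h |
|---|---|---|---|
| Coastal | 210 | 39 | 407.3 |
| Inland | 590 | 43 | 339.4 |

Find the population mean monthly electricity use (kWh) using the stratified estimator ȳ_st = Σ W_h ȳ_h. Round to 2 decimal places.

ȳ_st ≈ 357.22

N = Σ N_h = 800. Stratum weights W_h = N_h/N.
ȳ_st = (210·407.3 + 590·339.4) / 800 = 357.2237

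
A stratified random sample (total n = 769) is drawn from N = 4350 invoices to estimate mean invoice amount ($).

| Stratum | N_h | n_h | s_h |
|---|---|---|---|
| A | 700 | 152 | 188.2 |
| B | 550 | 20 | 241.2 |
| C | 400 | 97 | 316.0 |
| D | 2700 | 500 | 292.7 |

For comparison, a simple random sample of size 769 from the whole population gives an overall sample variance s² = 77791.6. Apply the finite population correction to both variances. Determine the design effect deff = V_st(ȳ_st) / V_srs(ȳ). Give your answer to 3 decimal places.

deff ≈ 1.320

V̂(ȳ_st) = Σ W_h² (1 − n_h/N_h) s_h²/n_h, with W_h = N_h/N and N = 4350:
  stratum A: (700/4350)²·(1 − 152/700)·188.2²/152 = 4.72385
  stratum B: (550/4350)²·(1 − 20/550)·241.2²/20 = 44.811
  stratum C: (400/4350)²·(1 − 97/400)·316.0²/97 = 6.59366
  stratum D: (2700/4350)²·(1 − 500/2700)·292.7²/500 = 53.7877
V_st = 109.916
V_srs = (1 − 769/4350)·77791.6/769 = 83.2763
deff = V_st / V_srs = 109.916/83.2763 = 1.3199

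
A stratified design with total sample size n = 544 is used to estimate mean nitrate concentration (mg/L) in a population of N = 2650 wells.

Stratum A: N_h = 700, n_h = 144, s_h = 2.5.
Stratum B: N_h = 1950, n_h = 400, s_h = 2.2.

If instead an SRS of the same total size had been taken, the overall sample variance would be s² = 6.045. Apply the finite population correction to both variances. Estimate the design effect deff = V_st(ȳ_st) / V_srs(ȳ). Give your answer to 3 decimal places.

deff ≈ 0.862

V̂(ȳ_st) = Σ W_h² (1 − n_h/N_h) s_h²/n_h, with W_h = N_h/N and N = 2650:
  stratum A: (700/2650)²·(1 − 144/700)·2.5²/144 = 0.00240546
  stratum B: (1950/2650)²·(1 − 400/1950)·2.2²/400 = 0.00520787
V_st = 0.00761333
V_srs = (1 − 544/2650)·6.045/544 = 0.008831
deff = V_st / V_srs = 0.00761333/0.008831 = 0.8621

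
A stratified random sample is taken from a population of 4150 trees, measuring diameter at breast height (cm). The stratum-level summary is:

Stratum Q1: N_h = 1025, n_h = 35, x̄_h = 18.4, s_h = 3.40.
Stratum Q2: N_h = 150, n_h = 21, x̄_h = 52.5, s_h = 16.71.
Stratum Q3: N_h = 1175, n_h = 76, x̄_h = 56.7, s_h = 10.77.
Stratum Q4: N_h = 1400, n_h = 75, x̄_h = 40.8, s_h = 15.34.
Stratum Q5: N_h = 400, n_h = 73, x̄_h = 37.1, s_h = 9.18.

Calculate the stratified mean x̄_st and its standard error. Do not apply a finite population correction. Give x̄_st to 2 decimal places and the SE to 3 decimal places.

x̄_st = Σ W_h x̄_h = (1025·18.4 + 150·52.5 + 1175·56.7 + 1400·40.8 + 400·37.1)/4150 = 39.83554
V̂(x̄_st) = Σ W_h² s_h²/n_h, with W_h = N_h/N and N = 4150:
  stratum Q1: (1025/4150)²·3.40²/35 = 0.0201484
  stratum Q2: (150/4150)²·16.71²/21 = 0.0173708
  stratum Q3: (1175/4150)²·10.77²/76 = 0.122348
  stratum Q4: (1400/4150)²·15.34²/75 = 0.357067
  stratum Q5: (400/4150)²·9.18²/73 = 0.0107247
V̂(x̄_st) = 0.527659
SE(x̄_st) = √0.527659 = 0.726401

x̄_st ≈ 39.84, SE ≈ 0.726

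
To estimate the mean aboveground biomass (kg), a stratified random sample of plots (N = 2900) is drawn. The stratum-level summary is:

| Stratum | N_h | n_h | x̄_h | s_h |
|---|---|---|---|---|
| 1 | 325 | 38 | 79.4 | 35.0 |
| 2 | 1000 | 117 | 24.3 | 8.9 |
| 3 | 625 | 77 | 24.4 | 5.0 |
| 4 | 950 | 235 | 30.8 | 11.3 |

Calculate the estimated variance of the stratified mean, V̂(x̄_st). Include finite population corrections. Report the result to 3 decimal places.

V̂(x̄_st) = Σ W_h² (1 − n_h/N_h) s_h²/n_h, with W_h = N_h/N and N = 2900:
  stratum 1: (325/2900)²·(1 − 38/325)·35.0²/38 = 0.357538
  stratum 2: (1000/2900)²·(1 − 117/1000)·8.9²/117 = 0.0710819
  stratum 3: (625/2900)²·(1 − 77/625)·5.0²/77 = 0.0132225
  stratum 4: (950/2900)²·(1 − 235/950)·11.3²/235 = 0.0438857
V̂(x̄_st) = 0.485728

V̂(x̄_st) ≈ 0.486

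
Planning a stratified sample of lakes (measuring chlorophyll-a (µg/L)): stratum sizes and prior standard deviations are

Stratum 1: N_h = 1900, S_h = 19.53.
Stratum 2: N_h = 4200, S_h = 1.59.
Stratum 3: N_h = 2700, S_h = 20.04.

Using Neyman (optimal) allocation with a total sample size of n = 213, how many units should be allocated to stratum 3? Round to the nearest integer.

118

Neyman allocation: n_h = n · N_h S_h / Σ N_i S_i, with n = 213.
  stratum 1: N_h·S_h = 1900·19.53 = 37107.00
  stratum 2: N_h·S_h = 4200·1.59 = 6678.00
  stratum 3: N_h·S_h = 2700·20.04 = 54108.00
Σ N_h S_h = 97893.00
n for stratum 3 = 213·54108.00/97893.00 = 117.731 → 118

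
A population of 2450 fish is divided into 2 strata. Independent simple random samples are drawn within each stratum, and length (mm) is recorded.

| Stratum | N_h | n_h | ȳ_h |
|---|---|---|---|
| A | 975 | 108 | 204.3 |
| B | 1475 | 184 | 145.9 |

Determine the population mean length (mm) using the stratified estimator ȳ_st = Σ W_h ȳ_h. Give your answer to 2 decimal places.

N = Σ N_h = 2450. Stratum weights W_h = N_h/N.
ȳ_st = (975·204.3 + 1475·145.9) / 2450 = 169.1408

ȳ_st ≈ 169.14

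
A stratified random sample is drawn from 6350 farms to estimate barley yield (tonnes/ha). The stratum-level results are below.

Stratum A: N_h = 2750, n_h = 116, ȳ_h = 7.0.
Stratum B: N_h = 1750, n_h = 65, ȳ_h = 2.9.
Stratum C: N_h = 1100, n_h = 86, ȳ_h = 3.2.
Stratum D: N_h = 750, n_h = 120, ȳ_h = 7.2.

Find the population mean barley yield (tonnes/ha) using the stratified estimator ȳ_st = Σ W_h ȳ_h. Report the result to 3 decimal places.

N = Σ N_h = 6350. Stratum weights W_h = N_h/N.
ȳ_st = (2750·7.0 + 1750·2.9 + 1100·3.2 + 750·7.2) / 6350 = 5.23543

ȳ_st ≈ 5.235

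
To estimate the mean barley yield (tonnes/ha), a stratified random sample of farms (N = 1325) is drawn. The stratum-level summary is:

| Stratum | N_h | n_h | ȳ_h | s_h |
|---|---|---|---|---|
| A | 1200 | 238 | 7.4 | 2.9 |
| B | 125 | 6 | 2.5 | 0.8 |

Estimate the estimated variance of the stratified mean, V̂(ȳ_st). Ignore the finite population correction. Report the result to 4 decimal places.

V̂(ȳ_st) = Σ W_h² s_h²/n_h, with W_h = N_h/N and N = 1325:
  stratum A: (1200/1325)²·2.9²/238 = 0.0289834
  stratum B: (125/1325)²·0.8²/6 = 0.00094933
V̂(ȳ_st) = 0.0299328

V̂(ȳ_st) ≈ 0.0299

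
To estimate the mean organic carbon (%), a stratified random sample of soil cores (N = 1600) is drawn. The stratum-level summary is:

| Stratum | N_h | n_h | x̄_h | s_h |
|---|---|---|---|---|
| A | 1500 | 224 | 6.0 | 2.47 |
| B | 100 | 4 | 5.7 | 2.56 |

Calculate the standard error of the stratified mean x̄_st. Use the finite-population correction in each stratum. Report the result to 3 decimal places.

SE(x̄_st) ≈ 0.163

V̂(x̄_st) = Σ W_h² (1 − n_h/N_h) s_h²/n_h, with W_h = N_h/N and N = 1600:
  stratum A: (1500/1600)²·(1 − 224/1500)·2.47²/224 = 0.0203633
  stratum B: (100/1600)²·(1 − 4/100)·2.56²/4 = 0.006144
V̂(x̄_st) = 0.0265073
SE(x̄_st) = √0.0265073 = 0.162811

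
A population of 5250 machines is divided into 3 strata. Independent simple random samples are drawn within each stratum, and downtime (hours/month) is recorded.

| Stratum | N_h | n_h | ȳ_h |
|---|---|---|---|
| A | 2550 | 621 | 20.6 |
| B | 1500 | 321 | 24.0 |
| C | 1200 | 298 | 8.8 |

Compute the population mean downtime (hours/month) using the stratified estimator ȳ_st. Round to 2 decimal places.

ȳ_st ≈ 18.87

N = Σ N_h = 5250. Stratum weights W_h = N_h/N.
ȳ_st = (2550·20.6 + 1500·24.0 + 1200·8.8) / 5250 = 18.8743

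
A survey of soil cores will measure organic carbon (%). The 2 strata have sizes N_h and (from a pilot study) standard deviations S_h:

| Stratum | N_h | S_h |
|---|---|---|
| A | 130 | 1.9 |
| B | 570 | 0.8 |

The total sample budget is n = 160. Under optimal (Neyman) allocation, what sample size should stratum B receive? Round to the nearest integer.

104

Neyman allocation: n_h = n · N_h S_h / Σ N_i S_i, with n = 160.
  stratum A: N_h·S_h = 130·1.9 = 247.00
  stratum B: N_h·S_h = 570·0.8 = 456.00
Σ N_h S_h = 703.00
n for stratum B = 160·456.00/703.00 = 103.784 → 104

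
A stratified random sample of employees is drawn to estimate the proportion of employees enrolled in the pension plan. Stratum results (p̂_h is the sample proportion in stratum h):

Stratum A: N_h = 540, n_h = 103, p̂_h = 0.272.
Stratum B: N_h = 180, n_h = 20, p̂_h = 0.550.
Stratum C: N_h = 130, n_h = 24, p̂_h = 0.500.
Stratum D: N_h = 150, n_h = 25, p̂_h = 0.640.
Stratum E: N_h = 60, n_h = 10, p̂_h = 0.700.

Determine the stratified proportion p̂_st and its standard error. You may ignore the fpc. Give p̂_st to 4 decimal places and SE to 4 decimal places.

N = 1060; stratum weights W_h = N_h/N.
p̂_st = Σ W_h p̂_h = (540·0.272 + 180·0.550 + 130·0.500 + 150·0.640 + 60·0.700)/1060 = 0.42347
V̂(p̂_st) = Σ W_h² p̂_h(1−p̂_h)/(n_h−1):
  stratum A: (540/1060)²·0.272·0.728/102 = 0.000503821
  stratum B: (180/1060)²·0.550·0.450/19 = 0.000375625
  stratum C: (130/1060)²·0.500·0.500/23 = 0.000163488
  stratum D: (150/1060)²·0.640·0.360/24 = 0.000192239
  stratum E: (60/1060)²·0.700·0.300/9 = 7.47597e-05
V̂(p̂_st) = 0.00130993; SE = √V̂ = 0.036193

p̂_st ≈ 0.4235, SE ≈ 0.0362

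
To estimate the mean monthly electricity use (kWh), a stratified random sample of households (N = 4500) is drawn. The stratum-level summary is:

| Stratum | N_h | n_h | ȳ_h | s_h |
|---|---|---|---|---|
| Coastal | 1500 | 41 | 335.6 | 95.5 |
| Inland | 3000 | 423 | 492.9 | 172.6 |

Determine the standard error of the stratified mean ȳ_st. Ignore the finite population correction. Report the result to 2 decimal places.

SE(ȳ_st) ≈ 7.48

V̂(ȳ_st) = Σ W_h² s_h²/n_h, with W_h = N_h/N and N = 4500:
  stratum Coastal: (1500/4500)²·95.5²/41 = 24.7161
  stratum Inland: (3000/4500)²·172.6²/423 = 31.301
V̂(ȳ_st) = 56.0172
SE(ȳ_st) = √56.0172 = 7.48446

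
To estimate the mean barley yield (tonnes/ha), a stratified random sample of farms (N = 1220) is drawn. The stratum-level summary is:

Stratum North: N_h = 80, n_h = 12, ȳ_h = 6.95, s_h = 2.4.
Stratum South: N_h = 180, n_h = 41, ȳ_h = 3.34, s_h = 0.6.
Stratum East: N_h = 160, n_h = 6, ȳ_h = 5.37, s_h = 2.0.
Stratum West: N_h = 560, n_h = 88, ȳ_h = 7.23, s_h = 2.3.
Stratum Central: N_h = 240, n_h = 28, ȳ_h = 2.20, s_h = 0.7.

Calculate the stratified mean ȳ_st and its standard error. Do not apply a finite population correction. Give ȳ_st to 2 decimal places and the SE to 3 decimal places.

ȳ_st ≈ 5.40, SE ≈ 0.165

ȳ_st = Σ W_h ȳ_h = (80·6.95 + 180·3.34 + 160·5.37 + 560·7.23 + 240·2.20)/1220 = 5.40426
V̂(ȳ_st) = Σ W_h² s_h²/n_h, with W_h = N_h/N and N = 1220:
  stratum North: (80/1220)²·2.4²/12 = 0.00206396
  stratum South: (180/1220)²·0.6²/41 = 0.000191137
  stratum East: (160/1220)²·2.0²/6 = 0.0114665
  stratum West: (560/1220)²·2.3²/88 = 0.0126657
  stratum Central: (240/1220)²·0.7²/28 = 0.000677237
V̂(ȳ_st) = 0.0270645
SE(ȳ_st) = √0.0270645 = 0.164513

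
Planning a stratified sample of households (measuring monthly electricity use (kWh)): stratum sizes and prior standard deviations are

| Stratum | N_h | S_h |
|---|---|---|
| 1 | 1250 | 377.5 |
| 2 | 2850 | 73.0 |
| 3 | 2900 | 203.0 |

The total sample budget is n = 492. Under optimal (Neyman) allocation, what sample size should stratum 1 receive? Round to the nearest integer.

183

Neyman allocation: n_h = n · N_h S_h / Σ N_i S_i, with n = 492.
  stratum 1: N_h·S_h = 1250·377.5 = 471875.00
  stratum 2: N_h·S_h = 2850·73.0 = 208050.00
  stratum 3: N_h·S_h = 2900·203.0 = 588700.00
Σ N_h S_h = 1268625.00
n for stratum 1 = 492·471875.00/1268625.00 = 183.003 → 183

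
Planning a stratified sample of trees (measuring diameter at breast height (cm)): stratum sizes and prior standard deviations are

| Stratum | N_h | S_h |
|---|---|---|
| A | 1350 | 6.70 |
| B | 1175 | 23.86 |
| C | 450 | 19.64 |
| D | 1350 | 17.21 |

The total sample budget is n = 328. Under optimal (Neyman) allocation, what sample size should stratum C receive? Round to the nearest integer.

Neyman allocation: n_h = n · N_h S_h / Σ N_i S_i, with n = 328.
  stratum A: N_h·S_h = 1350·6.70 = 9045.00
  stratum B: N_h·S_h = 1175·23.86 = 28035.50
  stratum C: N_h·S_h = 450·19.64 = 8838.00
  stratum D: N_h·S_h = 1350·17.21 = 23233.50
Σ N_h S_h = 69152.00
n for stratum C = 328·8838.00/69152.00 = 41.920 → 42

42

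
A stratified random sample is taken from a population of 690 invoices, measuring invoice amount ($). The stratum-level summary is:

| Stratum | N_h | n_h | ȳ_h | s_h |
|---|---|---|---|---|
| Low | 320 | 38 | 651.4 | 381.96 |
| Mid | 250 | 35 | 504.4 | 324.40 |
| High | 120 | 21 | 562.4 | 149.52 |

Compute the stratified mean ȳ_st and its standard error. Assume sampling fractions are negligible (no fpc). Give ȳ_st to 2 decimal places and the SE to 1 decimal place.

ȳ_st ≈ 582.66, SE ≈ 35.4

ȳ_st = Σ W_h ȳ_h = (320·651.4 + 250·504.4 + 120·562.4)/690 = 582.66087
V̂(ȳ_st) = Σ W_h² s_h²/n_h, with W_h = N_h/N and N = 690:
  stratum Low: (320/690)²·381.96²/38 = 825.76
  stratum Mid: (250/690)²·324.40²/35 = 394.708
  stratum High: (120/690)²·149.52²/21 = 32.1991
V̂(ȳ_st) = 1252.67
SE(ȳ_st) = √1252.67 = 35.393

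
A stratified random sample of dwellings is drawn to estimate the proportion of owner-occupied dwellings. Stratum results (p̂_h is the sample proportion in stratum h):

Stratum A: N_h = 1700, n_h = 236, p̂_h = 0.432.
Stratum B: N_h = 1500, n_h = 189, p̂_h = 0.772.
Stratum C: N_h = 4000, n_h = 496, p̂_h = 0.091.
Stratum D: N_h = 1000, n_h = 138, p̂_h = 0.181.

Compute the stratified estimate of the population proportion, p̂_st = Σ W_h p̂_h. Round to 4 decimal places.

p̂_st ≈ 0.2972

N = 8200; stratum weights W_h = N_h/N.
p̂_st = Σ W_h p̂_h = (1700·0.432 + 1500·0.772 + 4000·0.091 + 1000·0.181)/8200 = 0.29724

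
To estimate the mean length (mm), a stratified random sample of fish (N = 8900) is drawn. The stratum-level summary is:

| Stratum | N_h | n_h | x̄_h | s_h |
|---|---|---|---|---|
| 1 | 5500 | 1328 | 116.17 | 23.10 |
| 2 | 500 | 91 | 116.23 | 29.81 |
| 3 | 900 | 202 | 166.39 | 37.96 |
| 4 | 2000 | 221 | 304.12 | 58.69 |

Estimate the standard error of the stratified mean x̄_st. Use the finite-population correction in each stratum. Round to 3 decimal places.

V̂(x̄_st) = Σ W_h² (1 − n_h/N_h) s_h²/n_h, with W_h = N_h/N and N = 8900:
  stratum 1: (5500/8900)²·(1 − 1328/5500)·23.10²/1328 = 0.1164
  stratum 2: (500/8900)²·(1 − 91/500)·29.81²/91 = 0.0252113
  stratum 3: (900/8900)²·(1 − 202/900)·37.96²/202 = 0.0565743
  stratum 4: (2000/8900)²·(1 − 221/2000)·58.69²/221 = 0.700103
V̂(x̄_st) = 0.898288
SE(x̄_st) = √0.898288 = 0.947781

SE(x̄_st) ≈ 0.948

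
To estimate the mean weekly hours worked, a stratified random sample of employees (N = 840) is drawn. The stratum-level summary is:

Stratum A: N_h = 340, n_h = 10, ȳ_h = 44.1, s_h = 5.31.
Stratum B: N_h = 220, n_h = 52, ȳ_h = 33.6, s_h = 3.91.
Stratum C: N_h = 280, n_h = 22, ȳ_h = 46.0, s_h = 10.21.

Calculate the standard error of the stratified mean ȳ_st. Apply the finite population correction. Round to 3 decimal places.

V̂(ȳ_st) = Σ W_h² (1 − n_h/N_h) s_h²/n_h, with W_h = N_h/N and N = 840:
  stratum A: (340/840)²·(1 − 10/340)·5.31²/10 = 0.448356
  stratum B: (220/840)²·(1 − 52/220)·3.91²/52 = 0.0154001
  stratum C: (280/840)²·(1 − 22/280)·10.21²/22 = 0.485119
V̂(ȳ_st) = 0.948875
SE(ȳ_st) = √0.948875 = 0.974102

SE(ȳ_st) ≈ 0.974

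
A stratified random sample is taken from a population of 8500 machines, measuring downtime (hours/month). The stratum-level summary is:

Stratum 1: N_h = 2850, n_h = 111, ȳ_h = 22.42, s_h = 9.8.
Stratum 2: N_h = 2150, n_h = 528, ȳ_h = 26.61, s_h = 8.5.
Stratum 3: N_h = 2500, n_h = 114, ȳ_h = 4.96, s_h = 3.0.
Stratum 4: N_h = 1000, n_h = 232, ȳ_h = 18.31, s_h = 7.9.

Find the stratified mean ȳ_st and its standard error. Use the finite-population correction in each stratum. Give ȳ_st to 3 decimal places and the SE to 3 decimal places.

ȳ_st = Σ W_h ȳ_h = (2850·22.42 + 2150·26.61 + 2500·4.96 + 1000·18.31)/8500 = 17.86100
V̂(ȳ_st) = Σ W_h² (1 − n_h/N_h) s_h²/n_h, with W_h = N_h/N and N = 8500:
  stratum 1: (2850/8500)²·(1 − 111/2850)·9.8²/111 = 0.093482
  stratum 2: (2150/8500)²·(1 − 528/2150)·8.5²/528 = 0.00660473
  stratum 3: (2500/8500)²·(1 − 114/2500)·3.0²/114 = 0.00651794
  stratum 4: (1000/8500)²·(1 − 232/1000)·7.9²/232 = 0.0028595
V̂(ȳ_st) = 0.109464
SE(ȳ_st) = √0.109464 = 0.330854

ȳ_st ≈ 17.861, SE ≈ 0.331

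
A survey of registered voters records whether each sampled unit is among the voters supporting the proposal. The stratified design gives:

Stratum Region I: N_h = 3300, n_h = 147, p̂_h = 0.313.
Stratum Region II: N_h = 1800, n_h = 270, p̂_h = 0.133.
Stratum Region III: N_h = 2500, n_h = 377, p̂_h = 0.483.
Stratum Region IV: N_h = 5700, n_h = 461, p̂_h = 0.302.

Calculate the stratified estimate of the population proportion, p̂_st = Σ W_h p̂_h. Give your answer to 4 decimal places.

p̂_st ≈ 0.3159

N = 13300; stratum weights W_h = N_h/N.
p̂_st = Σ W_h p̂_h = (3300·0.313 + 1800·0.133 + 2500·0.483 + 5700·0.302)/13300 = 0.31588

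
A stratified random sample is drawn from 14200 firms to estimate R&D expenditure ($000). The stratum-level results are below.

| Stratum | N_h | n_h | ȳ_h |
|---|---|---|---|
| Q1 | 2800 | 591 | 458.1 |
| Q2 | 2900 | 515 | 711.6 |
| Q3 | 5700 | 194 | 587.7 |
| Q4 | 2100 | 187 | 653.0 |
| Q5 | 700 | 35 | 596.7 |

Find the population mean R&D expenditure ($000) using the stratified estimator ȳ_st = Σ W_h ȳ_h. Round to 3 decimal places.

N = Σ N_h = 14200. Stratum weights W_h = N_h/N.
ȳ_st = (2800·458.1 + 2900·711.6 + 5700·587.7 + 2100·653.0 + 700·596.7) / 14200 = 597.54930

ȳ_st ≈ 597.549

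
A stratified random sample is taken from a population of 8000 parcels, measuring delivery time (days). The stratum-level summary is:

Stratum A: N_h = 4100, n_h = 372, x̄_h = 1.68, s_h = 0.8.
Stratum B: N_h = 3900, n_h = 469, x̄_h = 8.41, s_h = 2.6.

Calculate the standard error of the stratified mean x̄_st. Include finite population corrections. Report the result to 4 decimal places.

SE(x̄_st) ≈ 0.0585

V̂(x̄_st) = Σ W_h² (1 − n_h/N_h) s_h²/n_h, with W_h = N_h/N and N = 8000:
  stratum A: (4100/8000)²·(1 − 372/4100)·0.8²/372 = 0.000410882
  stratum B: (3900/8000)²·(1 − 469/3900)·2.6²/469 = 0.00301356
V̂(x̄_st) = 0.00342444
SE(x̄_st) = √0.00342444 = 0.0585187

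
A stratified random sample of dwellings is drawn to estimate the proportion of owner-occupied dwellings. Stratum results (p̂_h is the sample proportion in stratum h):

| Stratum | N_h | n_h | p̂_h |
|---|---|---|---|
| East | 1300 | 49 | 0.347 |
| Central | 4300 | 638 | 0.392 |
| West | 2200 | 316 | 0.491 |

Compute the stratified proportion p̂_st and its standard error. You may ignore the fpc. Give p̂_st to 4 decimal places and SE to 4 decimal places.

N = 7800; stratum weights W_h = N_h/N.
p̂_st = Σ W_h p̂_h = (1300·0.347 + 4300·0.392 + 2200·0.491)/7800 = 0.41242
V̂(p̂_st) = Σ W_h² p̂_h(1−p̂_h)/(n_h−1):
  stratum East: (1300/7800)²·0.347·0.653/48 = 0.000131129
  stratum Central: (4300/7800)²·0.392·0.608/637 = 0.00011371
  stratum West: (2200/7800)²·0.491·0.509/315 = 6.31168e-05
V̂(p̂_st) = 0.000307956; SE = √V̂ = 0.0175487

p̂_st ≈ 0.4124, SE ≈ 0.0175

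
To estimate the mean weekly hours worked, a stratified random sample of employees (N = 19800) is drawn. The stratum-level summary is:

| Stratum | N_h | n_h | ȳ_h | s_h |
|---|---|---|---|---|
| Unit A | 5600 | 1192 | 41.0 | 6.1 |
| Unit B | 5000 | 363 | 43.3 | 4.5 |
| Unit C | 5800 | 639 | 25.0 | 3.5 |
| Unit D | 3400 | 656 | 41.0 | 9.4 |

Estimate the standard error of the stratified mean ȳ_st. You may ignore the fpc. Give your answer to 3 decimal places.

V̂(ȳ_st) = Σ W_h² s_h²/n_h, with W_h = N_h/N and N = 19800:
  stratum Unit A: (5600/19800)²·6.1²/1192 = 0.00249706
  stratum Unit B: (5000/19800)²·4.5²/363 = 0.00355736
  stratum Unit C: (5800/19800)²·3.5²/639 = 0.00164498
  stratum Unit D: (3400/19800)²·9.4²/656 = 0.00397173
V̂(ȳ_st) = 0.0116711
SE(ȳ_st) = √0.0116711 = 0.108033

SE(ȳ_st) ≈ 0.108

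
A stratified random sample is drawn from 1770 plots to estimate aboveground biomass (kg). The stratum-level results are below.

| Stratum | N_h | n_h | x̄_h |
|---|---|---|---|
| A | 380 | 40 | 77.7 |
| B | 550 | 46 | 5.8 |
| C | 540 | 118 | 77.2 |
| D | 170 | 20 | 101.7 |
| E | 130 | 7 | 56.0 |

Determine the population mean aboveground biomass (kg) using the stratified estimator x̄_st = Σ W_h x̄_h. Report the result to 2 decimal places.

N = Σ N_h = 1770. Stratum weights W_h = N_h/N.
x̄_st = (380·77.7 + 550·5.8 + 540·77.2 + 170·101.7 + 130·56.0) / 1770 = 55.9169

x̄_st ≈ 55.92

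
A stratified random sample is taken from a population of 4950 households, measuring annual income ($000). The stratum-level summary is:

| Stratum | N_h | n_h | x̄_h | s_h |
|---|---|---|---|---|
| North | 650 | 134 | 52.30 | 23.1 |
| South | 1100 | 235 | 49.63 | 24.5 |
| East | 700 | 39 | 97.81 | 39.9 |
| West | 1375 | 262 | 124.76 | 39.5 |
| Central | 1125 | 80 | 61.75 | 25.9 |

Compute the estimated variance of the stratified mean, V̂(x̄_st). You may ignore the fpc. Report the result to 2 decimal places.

V̂(x̄_st) ≈ 1.90

V̂(x̄_st) = Σ W_h² s_h²/n_h, with W_h = N_h/N and N = 4950:
  stratum North: (650/4950)²·23.1²/134 = 0.068665
  stratum South: (1100/4950)²·24.5²/235 = 0.126136
  stratum East: (700/4950)²·39.9²/39 = 0.816332
  stratum West: (1375/4950)²·39.5²/262 = 0.459503
  stratum Central: (1125/4950)²·25.9²/80 = 0.433116
V̂(x̄_st) = 1.90375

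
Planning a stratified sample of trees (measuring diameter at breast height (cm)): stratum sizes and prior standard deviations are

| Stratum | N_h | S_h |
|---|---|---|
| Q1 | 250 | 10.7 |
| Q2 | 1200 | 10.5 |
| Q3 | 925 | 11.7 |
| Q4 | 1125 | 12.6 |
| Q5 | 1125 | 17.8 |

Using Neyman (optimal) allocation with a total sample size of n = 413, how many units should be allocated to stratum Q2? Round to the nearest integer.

86

Neyman allocation: n_h = n · N_h S_h / Σ N_i S_i, with n = 413.
  stratum Q1: N_h·S_h = 250·10.7 = 2675.00
  stratum Q2: N_h·S_h = 1200·10.5 = 12600.00
  stratum Q3: N_h·S_h = 925·11.7 = 10822.50
  stratum Q4: N_h·S_h = 1125·12.6 = 14175.00
  stratum Q5: N_h·S_h = 1125·17.8 = 20025.00
Σ N_h S_h = 60297.50
n for stratum Q2 = 413·12600.00/60297.50 = 86.302 → 86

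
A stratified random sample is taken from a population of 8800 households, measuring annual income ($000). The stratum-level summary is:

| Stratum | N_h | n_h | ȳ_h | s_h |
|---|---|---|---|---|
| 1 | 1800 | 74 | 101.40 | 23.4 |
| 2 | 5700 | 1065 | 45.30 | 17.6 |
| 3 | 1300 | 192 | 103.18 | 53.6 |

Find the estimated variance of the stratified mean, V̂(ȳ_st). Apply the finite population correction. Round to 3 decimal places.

V̂(ȳ_st) ≈ 0.674

V̂(ȳ_st) = Σ W_h² (1 − n_h/N_h) s_h²/n_h, with W_h = N_h/N and N = 8800:
  stratum 1: (1800/8800)²·(1 − 74/1800)·23.4²/74 = 0.296857
  stratum 2: (5700/8800)²·(1 − 1065/5700)·17.6²/1065 = 0.0992282
  stratum 3: (1300/8800)²·(1 − 192/1300)·53.6²/192 = 0.278321
V̂(ȳ_st) = 0.674407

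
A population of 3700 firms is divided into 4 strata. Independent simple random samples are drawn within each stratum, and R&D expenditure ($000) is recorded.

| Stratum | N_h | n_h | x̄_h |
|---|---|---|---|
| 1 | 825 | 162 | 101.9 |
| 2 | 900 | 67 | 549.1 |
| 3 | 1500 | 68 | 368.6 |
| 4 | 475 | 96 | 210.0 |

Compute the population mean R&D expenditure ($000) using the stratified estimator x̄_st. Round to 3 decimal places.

x̄_st ≈ 332.678

N = Σ N_h = 3700. Stratum weights W_h = N_h/N.
x̄_st = (825·101.9 + 900·549.1 + 1500·368.6 + 475·210.0) / 3700 = 332.67770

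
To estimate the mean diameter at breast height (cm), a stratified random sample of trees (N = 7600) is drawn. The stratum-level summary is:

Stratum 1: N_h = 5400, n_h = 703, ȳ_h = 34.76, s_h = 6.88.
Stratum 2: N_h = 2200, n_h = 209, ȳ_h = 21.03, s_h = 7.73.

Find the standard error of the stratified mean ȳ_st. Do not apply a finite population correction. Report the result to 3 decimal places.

V̂(ȳ_st) = Σ W_h² s_h²/n_h, with W_h = N_h/N and N = 7600:
  stratum 1: (5400/7600)²·6.88²/703 = 0.0339924
  stratum 2: (2200/7600)²·7.73²/209 = 0.0239569
V̂(ȳ_st) = 0.0579493
SE(ȳ_st) = √0.0579493 = 0.240727

SE(ȳ_st) ≈ 0.241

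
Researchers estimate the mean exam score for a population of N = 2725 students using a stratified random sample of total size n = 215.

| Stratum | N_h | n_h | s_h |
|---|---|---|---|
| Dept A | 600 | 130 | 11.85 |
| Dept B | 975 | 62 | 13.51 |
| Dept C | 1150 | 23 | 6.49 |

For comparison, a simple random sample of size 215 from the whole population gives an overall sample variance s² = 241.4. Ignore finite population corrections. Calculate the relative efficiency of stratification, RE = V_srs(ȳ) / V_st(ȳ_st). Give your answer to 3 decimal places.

V̂(ȳ_st) = Σ W_h² s_h²/n_h, with W_h = N_h/N and N = 2725:
  stratum Dept A: (600/2725)²·11.85²/130 = 0.0523676
  stratum Dept B: (975/2725)²·13.51²/62 = 0.376873
  stratum Dept C: (1150/2725)²·6.49²/23 = 0.326155
V_st = 0.755396
V_srs = s²/n = 241.4/215 = 1.12279
Relative efficiency = V_srs / V_st = 1.12279/0.755396 = 1.4864

RE ≈ 1.486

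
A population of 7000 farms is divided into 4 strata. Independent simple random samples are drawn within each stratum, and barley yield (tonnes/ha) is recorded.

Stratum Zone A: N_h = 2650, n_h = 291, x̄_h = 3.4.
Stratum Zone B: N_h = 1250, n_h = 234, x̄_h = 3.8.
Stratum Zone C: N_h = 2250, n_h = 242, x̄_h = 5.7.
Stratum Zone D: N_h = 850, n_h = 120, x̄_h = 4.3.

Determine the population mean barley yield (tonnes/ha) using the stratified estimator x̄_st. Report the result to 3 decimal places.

x̄_st ≈ 4.320

N = Σ N_h = 7000. Stratum weights W_h = N_h/N.
x̄_st = (2650·3.4 + 1250·3.8 + 2250·5.7 + 850·4.3) / 7000 = 4.32000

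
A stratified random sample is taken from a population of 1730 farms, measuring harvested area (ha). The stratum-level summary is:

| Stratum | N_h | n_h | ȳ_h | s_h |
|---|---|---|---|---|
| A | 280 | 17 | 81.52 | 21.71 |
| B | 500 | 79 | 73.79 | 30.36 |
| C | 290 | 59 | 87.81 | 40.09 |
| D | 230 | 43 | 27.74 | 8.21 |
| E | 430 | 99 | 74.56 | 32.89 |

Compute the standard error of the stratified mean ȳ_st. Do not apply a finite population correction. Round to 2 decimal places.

V̂(ȳ_st) = Σ W_h² s_h²/n_h, with W_h = N_h/N and N = 1730:
  stratum A: (280/1730)²·21.71²/17 = 0.726264
  stratum B: (500/1730)²·30.36²/79 = 0.974595
  stratum C: (290/1730)²·40.09²/59 = 0.765462
  stratum D: (230/1730)²·8.21²/43 = 0.0277065
  stratum E: (430/1730)²·32.89²/99 = 0.675052
V̂(ȳ_st) = 3.16908
SE(ȳ_st) = √3.16908 = 1.78019

SE(ȳ_st) ≈ 1.78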